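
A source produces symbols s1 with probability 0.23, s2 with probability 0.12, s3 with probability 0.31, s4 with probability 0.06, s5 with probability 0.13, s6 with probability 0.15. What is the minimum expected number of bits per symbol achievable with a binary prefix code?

Repeatedly combine the two least-probable nodes; the expected code length is the sum of the merged weights.
merge 3/50 + 3/25 → 9/50
merge 13/100 + 3/20 → 7/25
merge 9/50 + 23/100 → 41/100
merge 7/25 + 31/100 → 59/100
merge 41/100 + 59/100 → 1
L = 9/50 + 7/25 + 41/100 + 59/100 + 1 = 123/50 = 2.46 bits/symbol.

2.46 bits/symbol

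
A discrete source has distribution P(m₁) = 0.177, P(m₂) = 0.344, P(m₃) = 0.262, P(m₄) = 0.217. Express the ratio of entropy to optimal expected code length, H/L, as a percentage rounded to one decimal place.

97.8%

Entropy H = −Σ p log₂ p ≈ 1.9564 bits.
Huffman merges: 177/1000+217/1000→197/500; 131/500+43/125→303/500; 197/500+303/500→1. L = 2 ≈ 2.0000.
Efficiency = H/L = 1.9564/2.0000 = 97.8%.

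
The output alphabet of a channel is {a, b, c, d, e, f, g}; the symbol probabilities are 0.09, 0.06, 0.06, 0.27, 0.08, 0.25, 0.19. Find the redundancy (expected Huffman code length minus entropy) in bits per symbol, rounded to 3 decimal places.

Entropy H = −Σ p log₂ p ≈ 2.5565 bits.
Huffman merges: 3/50+3/50→3/25; 2/25+9/100→17/100; 3/25+17/100→29/100; 19/100+1/4→11/25; 27/100+29/100→14/25; 11/25+14/25→1. L = 129/50 ≈ 2.5800.
L − H = 2.5800 − 2.5565 = 0.024 bits.

0.024 bits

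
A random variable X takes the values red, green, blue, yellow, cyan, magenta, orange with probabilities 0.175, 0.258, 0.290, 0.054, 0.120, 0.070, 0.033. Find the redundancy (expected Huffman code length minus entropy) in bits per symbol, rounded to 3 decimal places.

0.033 bits

Entropy H = −Σ p log₂ p ≈ 2.4876 bits.
Huffman merges: 33/1000+27/500→87/1000; 7/100+87/1000→157/1000; 3/25+157/1000→277/1000; 7/40+129/500→433/1000; 277/1000+29/100→567/1000; 433/1000+567/1000→1. L = 2521/1000 ≈ 2.5210.
L − H = 2.5210 − 2.4876 = 0.033 bits.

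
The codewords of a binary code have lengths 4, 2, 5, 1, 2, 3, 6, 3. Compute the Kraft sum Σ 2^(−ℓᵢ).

With common denominator 2^6 = 64: Σ 2^(−ℓᵢ) = 4/64 + 16/64 + 2/64 + 32/64 + 16/64 + 8/64 + 1/64 + 8/64 = 87/64 = 1.359375.

1.359375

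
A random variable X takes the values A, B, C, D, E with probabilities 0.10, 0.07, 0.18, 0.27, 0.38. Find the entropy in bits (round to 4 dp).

H = −Σ pᵢ log₂ pᵢ.
−0.10·log₂(0.10) = 0.3322
−0.07·log₂(0.07) = 0.2686
−0.18·log₂(0.18) = 0.4453
−0.27·log₂(0.27) = 0.5100
−0.38·log₂(0.38) = 0.5305
Sum ≈ 2.0865 → 2.0865 bits.

2.0865 bits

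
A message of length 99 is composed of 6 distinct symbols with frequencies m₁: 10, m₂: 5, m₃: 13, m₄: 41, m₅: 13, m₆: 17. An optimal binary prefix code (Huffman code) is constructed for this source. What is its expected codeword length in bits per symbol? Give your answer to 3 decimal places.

Probabilities are the counts divided by 99.
Repeatedly combine the two least-probable nodes; the expected code length is the sum of the merged weights.
merge 5/99 + 10/99 → 5/33
merge 13/99 + 13/99 → 26/99
merge 5/33 + 17/99 → 32/99
merge 26/99 + 32/99 → 58/99
merge 41/99 + 58/99 → 1
L = 5/33 + 26/99 + 32/99 + 58/99 + 1 = 230/99 ≈ 2.323 bits/symbol.

2.323 bits/symbol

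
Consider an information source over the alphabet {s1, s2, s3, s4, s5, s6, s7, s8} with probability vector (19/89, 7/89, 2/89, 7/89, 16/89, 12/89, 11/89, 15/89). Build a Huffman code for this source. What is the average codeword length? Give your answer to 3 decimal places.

2.888 bits/symbol

Repeatedly combine the two least-probable nodes; the expected code length is the sum of the merged weights.
merge 2/89 + 7/89 → 9/89
merge 7/89 + 9/89 → 16/89
merge 11/89 + 12/89 → 23/89
merge 15/89 + 16/89 → 31/89
merge 16/89 + 19/89 → 35/89
merge 23/89 + 31/89 → 54/89
merge 35/89 + 54/89 → 1
L = 9/89 + 16/89 + 23/89 + 31/89 + 35/89 + 54/89 + 1 = 257/89 ≈ 2.888 bits/symbol.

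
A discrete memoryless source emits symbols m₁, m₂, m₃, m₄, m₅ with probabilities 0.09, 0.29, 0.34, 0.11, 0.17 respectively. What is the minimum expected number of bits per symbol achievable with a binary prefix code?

Repeatedly combine the two least-probable nodes; the expected code length is the sum of the merged weights.
merge 9/100 + 11/100 → 1/5
merge 17/100 + 1/5 → 37/100
merge 29/100 + 17/50 → 63/100
merge 37/100 + 63/100 → 1
L = 1/5 + 37/100 + 63/100 + 1 = 11/5 = 2.2 bits/symbol.

2.2 bits/symbol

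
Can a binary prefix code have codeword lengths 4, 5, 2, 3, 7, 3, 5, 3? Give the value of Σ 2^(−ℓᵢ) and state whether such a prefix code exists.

0.7578125; yes

With common denominator 2^7 = 128: Σ 2^(−ℓᵢ) = 8/128 + 4/128 + 32/128 + 16/128 + 1/128 + 16/128 + 4/128 + 16/128 = 97/128 = 0.7578125.
Kraft's inequality requires Σ ≤ 1; here Σ = 0.7578125 ≤ 1, so such a prefix code exists.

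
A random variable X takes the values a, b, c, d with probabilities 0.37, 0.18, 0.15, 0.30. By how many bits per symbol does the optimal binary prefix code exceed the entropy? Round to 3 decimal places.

0.052 bits

Entropy H = −Σ p log₂ p ≈ 1.9077 bits.
Huffman merges: 3/20+9/50→33/100; 3/10+33/100→63/100; 37/100+63/100→1. L = 49/25 ≈ 1.9600.
L − H = 1.9600 − 1.9077 = 0.052 bits.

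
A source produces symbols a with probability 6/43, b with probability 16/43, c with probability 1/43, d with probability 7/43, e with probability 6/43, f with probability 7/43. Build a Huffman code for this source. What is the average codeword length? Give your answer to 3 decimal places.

Repeatedly combine the two least-probable nodes; the expected code length is the sum of the merged weights.
merge 1/43 + 6/43 → 7/43
merge 6/43 + 7/43 → 13/43
merge 7/43 + 7/43 → 14/43
merge 13/43 + 14/43 → 27/43
merge 16/43 + 27/43 → 1
L = 7/43 + 13/43 + 14/43 + 27/43 + 1 = 104/43 ≈ 2.419 bits/symbol.

2.419 bits/symbol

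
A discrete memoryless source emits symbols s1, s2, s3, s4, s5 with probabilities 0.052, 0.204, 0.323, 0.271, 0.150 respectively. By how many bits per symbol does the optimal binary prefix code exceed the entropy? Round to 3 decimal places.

Entropy H = −Σ p log₂ p ≈ 2.1373 bits.
Huffman merges: 13/250+3/20→101/500; 101/500+51/250→203/500; 271/1000+323/1000→297/500; 203/500+297/500→1. L = 1101/500 ≈ 2.2020.
L − H = 2.2020 − 2.1373 = 0.065 bits.

0.065 bits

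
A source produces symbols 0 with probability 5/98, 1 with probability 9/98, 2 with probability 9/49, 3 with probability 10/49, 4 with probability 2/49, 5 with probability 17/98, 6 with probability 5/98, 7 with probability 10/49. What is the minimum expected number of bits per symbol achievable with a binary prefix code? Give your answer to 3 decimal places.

2.827 bits/symbol

Repeatedly combine the two least-probable nodes; the expected code length is the sum of the merged weights.
merge 2/49 + 5/98 → 9/98
merge 5/98 + 9/98 → 1/7
merge 9/98 + 1/7 → 23/98
merge 17/98 + 9/49 → 5/14
merge 10/49 + 10/49 → 20/49
merge 23/98 + 5/14 → 29/49
merge 20/49 + 29/49 → 1
L = 9/98 + 1/7 + 23/98 + 5/14 + 20/49 + 29/49 + 1 = 277/98 ≈ 2.827 bits/symbol.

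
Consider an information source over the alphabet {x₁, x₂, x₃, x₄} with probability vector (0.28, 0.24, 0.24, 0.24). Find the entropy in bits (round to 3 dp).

H = −Σ pᵢ log₂ pᵢ.
−0.28·log₂(0.28) = 0.5142
−0.24·log₂(0.24) = 0.4941
−0.24·log₂(0.24) = 0.4941
−0.24·log₂(0.24) = 0.4941
Sum ≈ 1.9966 → 1.997 bits.

1.997 bits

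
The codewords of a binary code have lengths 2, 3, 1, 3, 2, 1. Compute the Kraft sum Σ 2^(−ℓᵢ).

1.75

With common denominator 2^3 = 8: Σ 2^(−ℓᵢ) = 2/8 + 1/8 + 4/8 + 1/8 + 2/8 + 4/8 = 14/8 = 1.75.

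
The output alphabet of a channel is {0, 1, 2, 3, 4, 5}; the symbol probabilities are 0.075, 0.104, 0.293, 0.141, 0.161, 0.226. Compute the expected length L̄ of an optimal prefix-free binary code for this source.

2.481 bits/symbol

Repeatedly combine the two least-probable nodes; the expected code length is the sum of the merged weights.
merge 3/40 + 13/125 → 179/1000
merge 141/1000 + 161/1000 → 151/500
merge 179/1000 + 113/500 → 81/200
merge 293/1000 + 151/500 → 119/200
merge 81/200 + 119/200 → 1
L = 179/1000 + 151/500 + 81/200 + 119/200 + 1 = 2481/1000 = 2.481 bits/symbol.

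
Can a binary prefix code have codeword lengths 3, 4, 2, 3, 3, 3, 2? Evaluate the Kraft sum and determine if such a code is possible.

With common denominator 2^4 = 16: Σ 2^(−ℓᵢ) = 2/16 + 1/16 + 4/16 + 2/16 + 2/16 + 2/16 + 4/16 = 17/16 = 1.0625.
Kraft's inequality requires Σ ≤ 1; here Σ = 1.0625 > 1, so no such prefix code exists.

1.0625; no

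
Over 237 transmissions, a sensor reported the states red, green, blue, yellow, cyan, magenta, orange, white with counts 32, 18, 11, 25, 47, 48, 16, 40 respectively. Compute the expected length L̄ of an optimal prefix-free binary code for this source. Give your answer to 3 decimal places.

Probabilities are the counts divided by 237.
Repeatedly combine the two least-probable nodes; the expected code length is the sum of the merged weights.
merge 11/237 + 16/237 → 9/79
merge 6/79 + 25/237 → 43/237
merge 9/79 + 32/237 → 59/237
merge 40/237 + 43/237 → 83/237
merge 47/237 + 16/79 → 95/237
merge 59/237 + 83/237 → 142/237
merge 95/237 + 142/237 → 1
L = 9/79 + 43/237 + 59/237 + 83/237 + 95/237 + 142/237 + 1 = 686/237 ≈ 2.895 bits/symbol.

2.895 bits/symbol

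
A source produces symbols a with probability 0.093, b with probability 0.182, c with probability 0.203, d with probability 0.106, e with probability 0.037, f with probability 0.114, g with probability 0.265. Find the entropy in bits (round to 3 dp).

H = −Σ pᵢ log₂ pᵢ.
−0.093·log₂(0.093) = 0.3187
−0.182·log₂(0.182) = 0.4474
−0.203·log₂(0.203) = 0.4670
−0.106·log₂(0.106) = 0.3432
−0.037·log₂(0.037) = 0.1760
−0.114·log₂(0.114) = 0.3571
−0.265·log₂(0.265) = 0.5077
Sum ≈ 2.6171 → 2.617 bits.

2.617 bits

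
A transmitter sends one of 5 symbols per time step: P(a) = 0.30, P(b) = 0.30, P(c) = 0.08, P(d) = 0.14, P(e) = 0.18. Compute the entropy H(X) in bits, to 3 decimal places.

H = −Σ pᵢ log₂ pᵢ.
−0.30·log₂(0.30) = 0.5211
−0.30·log₂(0.30) = 0.5211
−0.08·log₂(0.08) = 0.2915
−0.14·log₂(0.14) = 0.3971
−0.18·log₂(0.18) = 0.4453
Sum ≈ 2.1761 → 2.176 bits.

2.176 bits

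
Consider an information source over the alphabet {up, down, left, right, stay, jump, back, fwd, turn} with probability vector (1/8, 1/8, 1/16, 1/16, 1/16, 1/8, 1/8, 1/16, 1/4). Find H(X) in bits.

Each probability is a power of 1/2, so log₂(1/p) is an integer.
H = Σ p·log₂(1/p) = 1/8·3 + 1/8·3 + 1/16·4 + 1/16·4 + 1/16·4 + 1/8·3 + 1/8·3 + 1/16·4 + 1/4·2 = 3 bits.

3 bits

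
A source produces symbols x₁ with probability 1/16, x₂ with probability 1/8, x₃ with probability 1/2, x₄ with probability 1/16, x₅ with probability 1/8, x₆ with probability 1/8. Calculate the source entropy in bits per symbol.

Each probability is a power of 1/2, so log₂(1/p) is an integer.
H = Σ p·log₂(1/p) = 1/16·4 + 1/8·3 + 1/2·1 + 1/16·4 + 1/8·3 + 1/8·3 = 2.125 bits.

2.125 bits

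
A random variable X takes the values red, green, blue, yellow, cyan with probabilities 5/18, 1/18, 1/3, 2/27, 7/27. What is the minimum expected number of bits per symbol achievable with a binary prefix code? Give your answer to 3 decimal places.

Repeatedly combine the two least-probable nodes; the expected code length is the sum of the merged weights.
merge 1/18 + 2/27 → 7/54
merge 7/54 + 7/27 → 7/18
merge 5/18 + 1/3 → 11/18
merge 7/18 + 11/18 → 1
L = 7/54 + 7/18 + 11/18 + 1 = 115/54 ≈ 2.130 bits/symbol.

2.130 bits/symbol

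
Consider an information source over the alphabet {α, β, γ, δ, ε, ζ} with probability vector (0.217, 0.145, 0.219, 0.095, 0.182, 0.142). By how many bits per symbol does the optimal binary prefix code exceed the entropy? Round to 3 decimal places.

Entropy H = −Σ p log₂ p ≈ 2.5319 bits.
Huffman merges: 19/200+71/500→237/1000; 29/200+91/500→327/1000; 217/1000+219/1000→109/250; 237/1000+327/1000→141/250; 109/250+141/250→1. L = 641/250 ≈ 2.5640.
L − H = 2.5640 − 2.5319 = 0.032 bits.

0.032 bits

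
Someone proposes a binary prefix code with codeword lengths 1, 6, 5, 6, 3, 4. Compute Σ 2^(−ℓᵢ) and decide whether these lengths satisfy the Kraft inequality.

0.75; yes

With common denominator 2^6 = 64: Σ 2^(−ℓᵢ) = 32/64 + 1/64 + 2/64 + 1/64 + 8/64 + 4/64 = 48/64 = 0.75.
Kraft's inequality requires Σ ≤ 1; here Σ = 0.75 ≤ 1, so such a prefix code exists.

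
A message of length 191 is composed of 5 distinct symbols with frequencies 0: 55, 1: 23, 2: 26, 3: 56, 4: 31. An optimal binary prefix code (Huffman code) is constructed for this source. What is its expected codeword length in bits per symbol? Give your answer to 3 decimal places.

Probabilities are the counts divided by 191.
Repeatedly combine the two least-probable nodes; the expected code length is the sum of the merged weights.
merge 23/191 + 26/191 → 49/191
merge 31/191 + 49/191 → 80/191
merge 55/191 + 56/191 → 111/191
merge 80/191 + 111/191 → 1
L = 49/191 + 80/191 + 111/191 + 1 = 431/191 ≈ 2.257 bits/symbol.

2.257 bits/symbol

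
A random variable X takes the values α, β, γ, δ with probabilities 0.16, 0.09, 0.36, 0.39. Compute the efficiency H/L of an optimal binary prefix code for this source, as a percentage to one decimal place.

Entropy H = −Σ p log₂ p ≈ 1.7961 bits.
Huffman merges: 9/100+4/25→1/4; 1/4+9/25→61/100; 39/100+61/100→1. L = 93/50 ≈ 1.8600.
Efficiency = H/L = 1.7961/1.8600 = 96.6%.

96.6%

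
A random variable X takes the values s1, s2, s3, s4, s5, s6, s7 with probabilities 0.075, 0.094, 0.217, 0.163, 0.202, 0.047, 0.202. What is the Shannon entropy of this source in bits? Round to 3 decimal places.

2.645 bits

H = −Σ pᵢ log₂ pᵢ.
−0.075·log₂(0.075) = 0.2803
−0.094·log₂(0.094) = 0.3207
−0.217·log₂(0.217) = 0.4783
−0.163·log₂(0.163) = 0.4266
−0.202·log₂(0.202) = 0.4661
−0.047·log₂(0.047) = 0.2073
−0.202·log₂(0.202) = 0.4661
Sum ≈ 2.6454 → 2.645 bits.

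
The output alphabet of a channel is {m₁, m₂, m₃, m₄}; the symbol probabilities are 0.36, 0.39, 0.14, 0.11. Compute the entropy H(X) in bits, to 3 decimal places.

H = −Σ pᵢ log₂ pᵢ.
−0.36·log₂(0.36) = 0.5306
−0.39·log₂(0.39) = 0.5298
−0.14·log₂(0.14) = 0.3971
−0.11·log₂(0.11) = 0.3503
Sum ≈ 1.8078 → 1.808 bits.

1.808 bits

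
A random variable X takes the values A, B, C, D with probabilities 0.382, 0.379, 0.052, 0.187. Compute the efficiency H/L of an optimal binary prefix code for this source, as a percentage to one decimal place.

Entropy H = −Σ p log₂ p ≈ 1.7350 bits.
Huffman merges: 13/250+187/1000→239/1000; 239/1000+379/1000→309/500; 191/500+309/500→1. L = 1857/1000 ≈ 1.8570.
Efficiency = H/L = 1.7350/1.8570 = 93.4%.

93.4%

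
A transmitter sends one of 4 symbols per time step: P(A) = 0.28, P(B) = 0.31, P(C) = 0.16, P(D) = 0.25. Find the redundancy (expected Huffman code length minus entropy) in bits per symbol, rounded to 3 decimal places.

Entropy H = −Σ p log₂ p ≈ 1.9610 bits.
Huffman merges: 4/25+1/4→41/100; 7/25+31/100→59/100; 41/100+59/100→1. L = 2 ≈ 2.0000.
L − H = 2.0000 − 1.9610 = 0.039 bits.

0.039 bits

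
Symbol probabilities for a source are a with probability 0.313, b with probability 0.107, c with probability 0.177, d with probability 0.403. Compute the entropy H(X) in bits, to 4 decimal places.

1.8401 bits

H = −Σ pᵢ log₂ pᵢ.
−0.313·log₂(0.313) = 0.5245
−0.107·log₂(0.107) = 0.3450
−0.177·log₂(0.177) = 0.4422
−0.403·log₂(0.403) = 0.5284
Sum ≈ 1.8401 → 1.8401 bits.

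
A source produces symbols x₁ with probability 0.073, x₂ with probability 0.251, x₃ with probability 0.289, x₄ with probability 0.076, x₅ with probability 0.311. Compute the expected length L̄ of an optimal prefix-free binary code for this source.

2.149 bits/symbol

Repeatedly combine the two least-probable nodes; the expected code length is the sum of the merged weights.
merge 73/1000 + 19/250 → 149/1000
merge 149/1000 + 251/1000 → 2/5
merge 289/1000 + 311/1000 → 3/5
merge 2/5 + 3/5 → 1
L = 149/1000 + 2/5 + 3/5 + 1 = 2149/1000 = 2.149 bits/symbol.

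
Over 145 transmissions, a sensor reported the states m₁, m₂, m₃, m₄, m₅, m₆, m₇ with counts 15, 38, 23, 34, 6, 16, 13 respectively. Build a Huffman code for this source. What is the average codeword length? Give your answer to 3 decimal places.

Probabilities are the counts divided by 145.
Repeatedly combine the two least-probable nodes; the expected code length is the sum of the merged weights.
merge 6/145 + 13/145 → 19/145
merge 3/29 + 16/145 → 31/145
merge 19/145 + 23/145 → 42/145
merge 31/145 + 34/145 → 13/29
merge 38/145 + 42/145 → 16/29
merge 13/29 + 16/29 → 1
L = 19/145 + 31/145 + 42/145 + 13/29 + 16/29 + 1 = 382/145 ≈ 2.634 bits/symbol.

2.634 bits/symbol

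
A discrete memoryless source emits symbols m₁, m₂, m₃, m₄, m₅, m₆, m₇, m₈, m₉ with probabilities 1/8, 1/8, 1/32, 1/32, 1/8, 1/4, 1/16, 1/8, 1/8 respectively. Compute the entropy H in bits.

2.9375 bits

Each probability is a power of 1/2, so log₂(1/p) is an integer.
H = Σ p·log₂(1/p) = 1/8·3 + 1/8·3 + 1/32·5 + 1/32·5 + 1/8·3 + 1/4·2 + 1/16·4 + 1/8·3 + 1/8·3 = 2.9375 bits.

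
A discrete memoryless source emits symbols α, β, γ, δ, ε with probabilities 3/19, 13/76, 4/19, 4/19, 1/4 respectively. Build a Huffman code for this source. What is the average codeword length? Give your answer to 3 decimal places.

Repeatedly combine the two least-probable nodes; the expected code length is the sum of the merged weights.
merge 3/19 + 13/76 → 25/76
merge 4/19 + 4/19 → 8/19
merge 1/4 + 25/76 → 11/19
merge 8/19 + 11/19 → 1
L = 25/76 + 8/19 + 11/19 + 1 = 177/76 ≈ 2.329 bits/symbol.

2.329 bits/symbol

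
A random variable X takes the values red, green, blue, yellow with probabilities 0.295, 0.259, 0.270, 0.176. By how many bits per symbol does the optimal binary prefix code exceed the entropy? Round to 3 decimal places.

Entropy H = −Σ p log₂ p ≈ 1.9755 bits.
Huffman merges: 22/125+259/1000→87/200; 27/100+59/200→113/200; 87/200+113/200→1. L = 2 ≈ 2.0000.
L − H = 2.0000 − 1.9755 = 0.025 bits.

0.025 bits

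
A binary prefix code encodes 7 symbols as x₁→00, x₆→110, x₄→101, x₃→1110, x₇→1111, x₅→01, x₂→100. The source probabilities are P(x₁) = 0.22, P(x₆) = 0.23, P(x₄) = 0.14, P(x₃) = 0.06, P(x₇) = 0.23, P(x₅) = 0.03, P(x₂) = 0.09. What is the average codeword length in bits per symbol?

3.04 bits/symbol

L̄ = Σ pᵢ·ℓᵢ = 0.22·2 + 0.23·3 + 0.14·3 + 0.06·4 + 0.23·4 + 0.03·2 + 0.09·3 = 3.04 bits/symbol.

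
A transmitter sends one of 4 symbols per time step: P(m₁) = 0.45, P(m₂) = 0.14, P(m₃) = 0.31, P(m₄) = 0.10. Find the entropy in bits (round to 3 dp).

H = −Σ pᵢ log₂ pᵢ.
−0.45·log₂(0.45) = 0.5184
−0.14·log₂(0.14) = 0.3971
−0.31·log₂(0.31) = 0.5238
−0.10·log₂(0.10) = 0.3322
Sum ≈ 1.7715 → 1.771 bits.

1.771 bits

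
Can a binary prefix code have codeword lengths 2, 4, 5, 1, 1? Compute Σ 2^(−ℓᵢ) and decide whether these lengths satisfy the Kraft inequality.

With common denominator 2^5 = 32: Σ 2^(−ℓᵢ) = 8/32 + 2/32 + 1/32 + 16/32 + 16/32 = 43/32 = 1.34375.
Kraft's inequality requires Σ ≤ 1; here Σ = 1.34375 > 1, so no such prefix code exists.

1.34375; no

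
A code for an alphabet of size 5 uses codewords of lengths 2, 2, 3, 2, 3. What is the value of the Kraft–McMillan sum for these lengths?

1

With common denominator 2^3 = 8: Σ 2^(−ℓᵢ) = 2/8 + 2/8 + 1/8 + 2/8 + 1/8 = 8/8 = 1.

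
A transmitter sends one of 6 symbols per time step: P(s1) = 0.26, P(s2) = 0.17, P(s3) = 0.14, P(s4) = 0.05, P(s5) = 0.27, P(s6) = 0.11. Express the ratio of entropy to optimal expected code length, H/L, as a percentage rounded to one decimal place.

Entropy H = −Σ p log₂ p ≈ 2.4134 bits.
Huffman merges: 1/20+11/100→4/25; 7/50+4/25→3/10; 17/100+13/50→43/100; 27/100+3/10→57/100; 43/100+57/100→1. L = 123/50 ≈ 2.4600.
Efficiency = H/L = 2.4134/2.4600 = 98.1%.

98.1%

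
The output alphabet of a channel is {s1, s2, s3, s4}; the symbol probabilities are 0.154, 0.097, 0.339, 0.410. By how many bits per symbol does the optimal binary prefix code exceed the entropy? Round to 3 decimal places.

Entropy H = −Σ p log₂ p ≈ 1.7986 bits.
Huffman merges: 97/1000+77/500→251/1000; 251/1000+339/1000→59/100; 41/100+59/100→1. L = 1841/1000 ≈ 1.8410.
L − H = 1.8410 − 1.7986 = 0.042 bits.

0.042 bits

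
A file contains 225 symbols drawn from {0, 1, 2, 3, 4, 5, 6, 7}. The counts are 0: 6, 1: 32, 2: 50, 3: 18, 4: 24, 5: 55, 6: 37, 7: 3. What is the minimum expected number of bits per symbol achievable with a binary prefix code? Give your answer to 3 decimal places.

2.693 bits/symbol

Probabilities are the counts divided by 225.
Repeatedly combine the two least-probable nodes; the expected code length is the sum of the merged weights.
merge 1/75 + 2/75 → 1/25
merge 1/25 + 2/25 → 3/25
merge 8/75 + 3/25 → 17/75
merge 32/225 + 37/225 → 23/75
merge 2/9 + 17/75 → 101/225
merge 11/45 + 23/75 → 124/225
merge 101/225 + 124/225 → 1
L = 1/25 + 3/25 + 17/75 + 23/75 + 101/225 + 124/225 + 1 = 202/75 ≈ 2.693 bits/symbol.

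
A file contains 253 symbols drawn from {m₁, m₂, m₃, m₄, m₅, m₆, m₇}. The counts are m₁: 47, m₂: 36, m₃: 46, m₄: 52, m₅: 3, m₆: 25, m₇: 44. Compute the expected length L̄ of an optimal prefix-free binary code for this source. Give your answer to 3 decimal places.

Probabilities are the counts divided by 253.
Repeatedly combine the two least-probable nodes; the expected code length is the sum of the merged weights.
merge 3/253 + 25/253 → 28/253
merge 28/253 + 36/253 → 64/253
merge 4/23 + 2/11 → 90/253
merge 47/253 + 52/253 → 9/23
merge 64/253 + 90/253 → 14/23
merge 9/23 + 14/23 → 1
L = 28/253 + 64/253 + 90/253 + 9/23 + 14/23 + 1 = 688/253 ≈ 2.719 bits/symbol.

2.719 bits/symbol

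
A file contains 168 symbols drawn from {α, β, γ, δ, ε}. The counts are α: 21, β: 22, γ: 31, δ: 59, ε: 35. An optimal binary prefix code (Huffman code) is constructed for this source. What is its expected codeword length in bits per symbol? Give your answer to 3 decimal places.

2.256 bits/symbol

Probabilities are the counts divided by 168.
Repeatedly combine the two least-probable nodes; the expected code length is the sum of the merged weights.
merge 1/8 + 11/84 → 43/168
merge 31/168 + 5/24 → 11/28
merge 43/168 + 59/168 → 17/28
merge 11/28 + 17/28 → 1
L = 43/168 + 11/28 + 17/28 + 1 = 379/168 ≈ 2.256 bits/symbol.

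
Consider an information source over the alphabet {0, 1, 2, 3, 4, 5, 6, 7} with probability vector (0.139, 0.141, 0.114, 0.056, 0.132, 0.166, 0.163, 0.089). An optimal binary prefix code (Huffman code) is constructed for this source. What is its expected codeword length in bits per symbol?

Repeatedly combine the two least-probable nodes; the expected code length is the sum of the merged weights.
merge 7/125 + 89/1000 → 29/200
merge 57/500 + 33/250 → 123/500
merge 139/1000 + 141/1000 → 7/25
merge 29/200 + 163/1000 → 77/250
merge 83/500 + 123/500 → 103/250
merge 7/25 + 77/250 → 147/250
merge 103/250 + 147/250 → 1
L = 29/200 + 123/500 + 7/25 + 77/250 + 103/250 + 147/250 + 1 = 2979/1000 = 2.979 bits/symbol.

2.979 bits/symbol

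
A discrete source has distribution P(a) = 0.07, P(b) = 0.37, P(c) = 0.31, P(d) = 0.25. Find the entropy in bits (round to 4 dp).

1.8231 bits

H = −Σ pᵢ log₂ pᵢ.
−0.07·log₂(0.07) = 0.2686
−0.37·log₂(0.37) = 0.5307
−0.31·log₂(0.31) = 0.5238
−0.25·log₂(0.25) = 0.5000
Sum ≈ 1.8231 → 1.8231 bits.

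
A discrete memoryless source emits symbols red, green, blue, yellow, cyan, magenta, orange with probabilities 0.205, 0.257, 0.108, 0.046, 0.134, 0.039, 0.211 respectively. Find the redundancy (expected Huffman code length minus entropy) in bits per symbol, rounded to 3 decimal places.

Entropy H = −Σ p log₂ p ≈ 2.5683 bits.
Huffman merges: 39/1000+23/500→17/200; 17/200+27/250→193/1000; 67/500+193/1000→327/1000; 41/200+211/1000→52/125; 257/1000+327/1000→73/125; 52/125+73/125→1. L = 521/200 ≈ 2.6050.
L − H = 2.6050 − 2.5683 = 0.037 bits.

0.037 bits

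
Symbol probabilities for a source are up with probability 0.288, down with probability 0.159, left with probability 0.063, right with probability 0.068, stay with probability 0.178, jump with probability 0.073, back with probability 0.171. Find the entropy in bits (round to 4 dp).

2.6086 bits

H = −Σ pᵢ log₂ pᵢ.
−0.288·log₂(0.288) = 0.5172
−0.159·log₂(0.159) = 0.4218
−0.063·log₂(0.063) = 0.2513
−0.068·log₂(0.068) = 0.2637
−0.178·log₂(0.178) = 0.4432
−0.073·log₂(0.073) = 0.2756
−0.171·log₂(0.171) = 0.4357
Sum ≈ 2.6086 → 2.6086 bits.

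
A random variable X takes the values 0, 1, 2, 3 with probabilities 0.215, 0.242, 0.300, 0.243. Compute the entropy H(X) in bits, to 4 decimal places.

H = −Σ pᵢ log₂ pᵢ.
−0.215·log₂(0.215) = 0.4768
−0.242·log₂(0.242) = 0.4954
−0.300·log₂(0.300) = 0.5211
−0.243·log₂(0.243) = 0.4960
Sum ≈ 1.9892 → 1.9892 bits.

1.9892 bits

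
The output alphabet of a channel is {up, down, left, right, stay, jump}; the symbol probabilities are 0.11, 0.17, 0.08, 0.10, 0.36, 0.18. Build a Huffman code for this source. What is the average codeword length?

Repeatedly combine the two least-probable nodes; the expected code length is the sum of the merged weights.
merge 2/25 + 1/10 → 9/50
merge 11/100 + 17/100 → 7/25
merge 9/50 + 9/50 → 9/25
merge 7/25 + 9/25 → 16/25
merge 9/25 + 16/25 → 1
L = 9/50 + 7/25 + 9/25 + 16/25 + 1 = 123/50 = 2.46 bits/symbol.

2.46 bits/symbol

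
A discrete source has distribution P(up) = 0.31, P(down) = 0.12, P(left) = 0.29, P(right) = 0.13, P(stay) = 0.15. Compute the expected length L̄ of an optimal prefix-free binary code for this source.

Repeatedly combine the two least-probable nodes; the expected code length is the sum of the merged weights.
merge 3/25 + 13/100 → 1/4
merge 3/20 + 1/4 → 2/5
merge 29/100 + 31/100 → 3/5
merge 2/5 + 3/5 → 1
L = 1/4 + 2/5 + 3/5 + 1 = 9/4 = 2.25 bits/symbol.

2.25 bits/symbol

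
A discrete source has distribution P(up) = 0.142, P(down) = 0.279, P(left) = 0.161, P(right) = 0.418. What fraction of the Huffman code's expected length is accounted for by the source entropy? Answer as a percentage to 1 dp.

Entropy H = −Σ p log₂ p ≈ 1.8639 bits.
Huffman merges: 71/500+161/1000→303/1000; 279/1000+303/1000→291/500; 209/500+291/500→1. L = 377/200 ≈ 1.8850.
Efficiency = H/L = 1.8639/1.8850 = 98.9%.

98.9%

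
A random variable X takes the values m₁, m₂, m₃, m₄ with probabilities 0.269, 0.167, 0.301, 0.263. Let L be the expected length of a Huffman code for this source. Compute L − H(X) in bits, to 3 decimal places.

0.031 bits

Entropy H = −Σ p log₂ p ≈ 1.9689 bits.
Huffman merges: 167/1000+263/1000→43/100; 269/1000+301/1000→57/100; 43/100+57/100→1. L = 2 ≈ 2.0000.
L − H = 2.0000 − 1.9689 = 0.031 bits.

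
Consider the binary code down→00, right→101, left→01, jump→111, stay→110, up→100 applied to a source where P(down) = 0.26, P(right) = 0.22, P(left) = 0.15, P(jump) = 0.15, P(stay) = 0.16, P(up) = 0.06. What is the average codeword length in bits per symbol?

2.59 bits/symbol

L̄ = Σ pᵢ·ℓᵢ = 0.26·2 + 0.22·3 + 0.15·2 + 0.15·3 + 0.16·3 + 0.06·3 = 2.59 bits/symbol.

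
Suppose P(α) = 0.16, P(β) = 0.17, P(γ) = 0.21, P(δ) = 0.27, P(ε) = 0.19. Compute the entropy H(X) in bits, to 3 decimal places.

H = −Σ pᵢ log₂ pᵢ.
−0.16·log₂(0.16) = 0.4230
−0.17·log₂(0.17) = 0.4346
−0.21·log₂(0.21) = 0.4728
−0.27·log₂(0.27) = 0.5100
−0.19·log₂(0.19) = 0.4552
Sum ≈ 2.2957 → 2.296 bits.

2.296 bits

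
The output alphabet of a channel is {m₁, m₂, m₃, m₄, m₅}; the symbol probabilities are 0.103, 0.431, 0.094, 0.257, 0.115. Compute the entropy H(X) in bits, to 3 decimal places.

H = −Σ pᵢ log₂ pᵢ.
−0.103·log₂(0.103) = 0.3378
−0.431·log₂(0.431) = 0.5233
−0.094·log₂(0.094) = 0.3207
−0.257·log₂(0.257) = 0.5038
−0.115·log₂(0.115) = 0.3588
Sum ≈ 2.0444 → 2.044 bits.

2.044 bits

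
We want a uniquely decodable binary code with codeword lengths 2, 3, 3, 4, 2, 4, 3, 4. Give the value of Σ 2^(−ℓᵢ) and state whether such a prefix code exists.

1.0625; no

With common denominator 2^4 = 16: Σ 2^(−ℓᵢ) = 4/16 + 2/16 + 2/16 + 1/16 + 4/16 + 1/16 + 2/16 + 1/16 = 17/16 = 1.0625.
Kraft's inequality requires Σ ≤ 1; here Σ = 1.0625 > 1, so no such prefix code exists.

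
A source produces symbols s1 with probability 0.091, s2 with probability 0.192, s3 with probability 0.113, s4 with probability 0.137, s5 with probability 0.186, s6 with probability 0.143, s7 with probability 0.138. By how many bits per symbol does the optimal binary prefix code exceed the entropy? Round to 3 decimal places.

0.041 bits

Entropy H = −Σ p log₂ p ≈ 2.7670 bits.
Huffman merges: 91/1000+113/1000→51/250; 137/1000+69/500→11/40; 143/1000+93/500→329/1000; 24/125+51/250→99/250; 11/40+329/1000→151/250; 99/250+151/250→1. L = 351/125 ≈ 2.8080.
L − H = 2.8080 − 2.7670 = 0.041 bits.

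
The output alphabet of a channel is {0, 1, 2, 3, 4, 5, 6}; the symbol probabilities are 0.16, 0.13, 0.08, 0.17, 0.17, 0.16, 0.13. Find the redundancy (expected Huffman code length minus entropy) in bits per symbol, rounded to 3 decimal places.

Entropy H = −Σ p log₂ p ≈ 2.7720 bits.
Huffman merges: 2/25+13/100→21/100; 13/100+4/25→29/100; 4/25+17/100→33/100; 17/100+21/100→19/50; 29/100+33/100→31/50; 19/50+31/50→1. L = 283/100 ≈ 2.8300.
L − H = 2.8300 − 2.7720 = 0.058 bits.

0.058 bits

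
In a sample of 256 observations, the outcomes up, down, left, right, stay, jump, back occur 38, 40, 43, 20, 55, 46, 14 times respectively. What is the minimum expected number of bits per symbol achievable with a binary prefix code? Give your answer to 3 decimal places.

Probabilities are the counts divided by 256.
Repeatedly combine the two least-probable nodes; the expected code length is the sum of the merged weights.
merge 7/128 + 5/64 → 17/128
merge 17/128 + 19/128 → 9/32
merge 5/32 + 43/256 → 83/256
merge 23/128 + 55/256 → 101/256
merge 9/32 + 83/256 → 155/256
merge 101/256 + 155/256 → 1
L = 17/128 + 9/32 + 83/256 + 101/256 + 155/256 + 1 = 701/256 ≈ 2.738 bits/symbol.

2.738 bits/symbol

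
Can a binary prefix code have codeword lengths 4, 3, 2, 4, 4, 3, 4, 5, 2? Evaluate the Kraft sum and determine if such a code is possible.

1.03125; no

With common denominator 2^5 = 32: Σ 2^(−ℓᵢ) = 2/32 + 4/32 + 8/32 + 2/32 + 2/32 + 4/32 + 2/32 + 1/32 + 8/32 = 33/32 = 1.03125.
Kraft's inequality requires Σ ≤ 1; here Σ = 1.03125 > 1, so no such prefix code exists.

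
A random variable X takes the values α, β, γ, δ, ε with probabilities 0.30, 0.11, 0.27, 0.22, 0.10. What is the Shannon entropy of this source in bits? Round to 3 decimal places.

H = −Σ pᵢ log₂ pᵢ.
−0.30·log₂(0.30) = 0.5211
−0.11·log₂(0.11) = 0.3503
−0.27·log₂(0.27) = 0.5100
−0.22·log₂(0.22) = 0.4806
−0.10·log₂(0.10) = 0.3322
Sum ≈ 2.1942 → 2.194 bits.

2.194 bits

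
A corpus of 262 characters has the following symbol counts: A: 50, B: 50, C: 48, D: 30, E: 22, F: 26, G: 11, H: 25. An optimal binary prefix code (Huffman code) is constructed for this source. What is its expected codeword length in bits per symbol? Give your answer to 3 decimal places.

Probabilities are the counts divided by 262.
Repeatedly combine the two least-probable nodes; the expected code length is the sum of the merged weights.
merge 11/262 + 11/131 → 33/262
merge 25/262 + 13/131 → 51/262
merge 15/131 + 33/262 → 63/262
merge 24/131 + 25/131 → 49/131
merge 25/131 + 51/262 → 101/262
merge 63/262 + 49/131 → 161/262
merge 101/262 + 161/262 → 1
L = 33/262 + 51/262 + 63/262 + 49/131 + 101/262 + 161/262 + 1 = 769/262 ≈ 2.935 bits/symbol.

2.935 bits/symbol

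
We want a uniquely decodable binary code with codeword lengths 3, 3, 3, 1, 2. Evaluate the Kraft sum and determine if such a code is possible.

With common denominator 2^3 = 8: Σ 2^(−ℓᵢ) = 1/8 + 1/8 + 1/8 + 4/8 + 2/8 = 9/8 = 1.125.
Kraft's inequality requires Σ ≤ 1; here Σ = 1.125 > 1, so no such prefix code exists.

1.125; no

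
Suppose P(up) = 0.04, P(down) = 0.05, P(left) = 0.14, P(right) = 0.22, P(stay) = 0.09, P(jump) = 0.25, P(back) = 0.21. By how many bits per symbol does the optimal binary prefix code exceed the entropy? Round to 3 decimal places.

0.025 bits

Entropy H = −Σ p log₂ p ≈ 2.5650 bits.
Huffman merges: 1/25+1/20→9/100; 9/100+9/100→9/50; 7/50+9/50→8/25; 21/100+11/50→43/100; 1/4+8/25→57/100; 43/100+57/100→1. L = 259/100 ≈ 2.5900.
L − H = 2.5900 − 2.5650 = 0.025 bits.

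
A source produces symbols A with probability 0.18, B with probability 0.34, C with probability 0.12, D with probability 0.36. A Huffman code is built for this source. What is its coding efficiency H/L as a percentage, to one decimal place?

96.5%

Entropy H = −Σ p log₂ p ≈ 1.8722 bits.
Huffman merges: 3/25+9/50→3/10; 3/10+17/50→16/25; 9/25+16/25→1. L = 97/50 ≈ 1.9400.
Efficiency = H/L = 1.8722/1.9400 = 96.5%.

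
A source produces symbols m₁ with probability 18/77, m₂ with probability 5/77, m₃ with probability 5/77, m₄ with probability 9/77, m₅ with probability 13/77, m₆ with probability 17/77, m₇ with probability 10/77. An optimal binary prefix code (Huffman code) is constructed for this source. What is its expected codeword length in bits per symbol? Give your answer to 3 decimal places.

2.675 bits/symbol

Repeatedly combine the two least-probable nodes; the expected code length is the sum of the merged weights.
merge 5/77 + 5/77 → 10/77
merge 9/77 + 10/77 → 19/77
merge 10/77 + 13/77 → 23/77
merge 17/77 + 18/77 → 5/11
merge 19/77 + 23/77 → 6/11
merge 5/11 + 6/11 → 1
L = 10/77 + 19/77 + 23/77 + 5/11 + 6/11 + 1 = 206/77 ≈ 2.675 bits/symbol.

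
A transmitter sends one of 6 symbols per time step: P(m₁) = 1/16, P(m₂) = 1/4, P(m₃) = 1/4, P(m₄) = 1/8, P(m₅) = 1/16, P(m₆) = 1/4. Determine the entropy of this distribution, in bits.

Each probability is a power of 1/2, so log₂(1/p) is an integer.
H = Σ p·log₂(1/p) = 1/16·4 + 1/4·2 + 1/4·2 + 1/8·3 + 1/16·4 + 1/4·2 = 2.375 bits.

2.375 bits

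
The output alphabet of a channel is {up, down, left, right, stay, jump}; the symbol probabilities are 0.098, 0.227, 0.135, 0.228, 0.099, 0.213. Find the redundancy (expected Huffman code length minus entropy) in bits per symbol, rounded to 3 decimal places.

0.033 bits

Entropy H = −Σ p log₂ p ≈ 2.4958 bits.
Huffman merges: 49/500+99/1000→197/1000; 27/200+197/1000→83/250; 213/1000+227/1000→11/25; 57/250+83/250→14/25; 11/25+14/25→1. L = 2529/1000 ≈ 2.5290.
L − H = 2.5290 − 2.4958 = 0.033 bits.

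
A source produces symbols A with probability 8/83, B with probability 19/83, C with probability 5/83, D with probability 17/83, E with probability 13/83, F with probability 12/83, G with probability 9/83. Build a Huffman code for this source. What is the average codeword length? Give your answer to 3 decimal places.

Repeatedly combine the two least-probable nodes; the expected code length is the sum of the merged weights.
merge 5/83 + 8/83 → 13/83
merge 9/83 + 12/83 → 21/83
merge 13/83 + 13/83 → 26/83
merge 17/83 + 19/83 → 36/83
merge 21/83 + 26/83 → 47/83
merge 36/83 + 47/83 → 1
L = 13/83 + 21/83 + 26/83 + 36/83 + 47/83 + 1 = 226/83 ≈ 2.723 bits/symbol.

2.723 bits/symbol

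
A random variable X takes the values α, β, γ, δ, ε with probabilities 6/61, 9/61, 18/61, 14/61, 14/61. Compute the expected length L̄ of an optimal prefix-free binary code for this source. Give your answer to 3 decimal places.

Repeatedly combine the two least-probable nodes; the expected code length is the sum of the merged weights.
merge 6/61 + 9/61 → 15/61
merge 14/61 + 14/61 → 28/61
merge 15/61 + 18/61 → 33/61
merge 28/61 + 33/61 → 1
L = 15/61 + 28/61 + 33/61 + 1 = 137/61 ≈ 2.246 bits/symbol.

2.246 bits/symbol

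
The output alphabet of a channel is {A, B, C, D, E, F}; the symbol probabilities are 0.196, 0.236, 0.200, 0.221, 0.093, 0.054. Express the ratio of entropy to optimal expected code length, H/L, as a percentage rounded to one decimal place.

98.2%

Entropy H = −Σ p log₂ p ≈ 2.4442 bits.
Huffman merges: 27/500+93/1000→147/1000; 147/1000+49/250→343/1000; 1/5+221/1000→421/1000; 59/250+343/1000→579/1000; 421/1000+579/1000→1. L = 249/100 ≈ 2.4900.
Efficiency = H/L = 2.4442/2.4900 = 98.2%.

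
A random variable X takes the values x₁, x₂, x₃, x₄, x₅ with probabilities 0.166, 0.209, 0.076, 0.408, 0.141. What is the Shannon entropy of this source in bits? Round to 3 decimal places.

2.111 bits

H = −Σ pᵢ log₂ pᵢ.
−0.166·log₂(0.166) = 0.4301
−0.209·log₂(0.209) = 0.4720
−0.076·log₂(0.076) = 0.2826
−0.408·log₂(0.408) = 0.5277
−0.141·log₂(0.141) = 0.3985
Sum ≈ 2.1108 → 2.111 bits.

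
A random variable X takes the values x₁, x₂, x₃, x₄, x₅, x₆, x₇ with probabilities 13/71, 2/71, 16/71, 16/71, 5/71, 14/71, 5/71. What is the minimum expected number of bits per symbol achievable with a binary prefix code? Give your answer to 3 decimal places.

Repeatedly combine the two least-probable nodes; the expected code length is the sum of the merged weights.
merge 2/71 + 5/71 → 7/71
merge 5/71 + 7/71 → 12/71
merge 12/71 + 13/71 → 25/71
merge 14/71 + 16/71 → 30/71
merge 16/71 + 25/71 → 41/71
merge 30/71 + 41/71 → 1
L = 7/71 + 12/71 + 25/71 + 30/71 + 41/71 + 1 = 186/71 ≈ 2.620 bits/symbol.

2.620 bits/symbol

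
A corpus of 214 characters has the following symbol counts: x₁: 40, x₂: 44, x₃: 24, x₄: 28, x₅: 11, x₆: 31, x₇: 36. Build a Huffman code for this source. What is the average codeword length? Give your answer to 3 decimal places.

2.771 bits/symbol

Probabilities are the counts divided by 214.
Repeatedly combine the two least-probable nodes; the expected code length is the sum of the merged weights.
merge 11/214 + 12/107 → 35/214
merge 14/107 + 31/214 → 59/214
merge 35/214 + 18/107 → 71/214
merge 20/107 + 22/107 → 42/107
merge 59/214 + 71/214 → 65/107
merge 42/107 + 65/107 → 1
L = 35/214 + 59/214 + 71/214 + 42/107 + 65/107 + 1 = 593/214 ≈ 2.771 bits/symbol.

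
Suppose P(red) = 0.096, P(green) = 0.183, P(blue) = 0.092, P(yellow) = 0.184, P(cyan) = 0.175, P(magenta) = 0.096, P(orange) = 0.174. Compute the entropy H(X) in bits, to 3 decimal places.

2.743 bits

H = −Σ pᵢ log₂ pᵢ.
−0.096·log₂(0.096) = 0.3246
−0.183·log₂(0.183) = 0.4484
−0.092·log₂(0.092) = 0.3167
−0.184·log₂(0.184) = 0.4494
−0.175·log₂(0.175) = 0.4401
−0.096·log₂(0.096) = 0.3246
−0.174·log₂(0.174) = 0.4390
Sum ≈ 2.7426 → 2.743 bits.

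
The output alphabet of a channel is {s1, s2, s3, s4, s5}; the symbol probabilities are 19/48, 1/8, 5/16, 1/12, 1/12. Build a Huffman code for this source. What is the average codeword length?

2.0625 bits/symbol

Repeatedly combine the two least-probable nodes; the expected code length is the sum of the merged weights.
merge 1/12 + 1/12 → 1/6
merge 1/8 + 1/6 → 7/24
merge 7/24 + 5/16 → 29/48
merge 19/48 + 29/48 → 1
L = 1/6 + 7/24 + 29/48 + 1 = 33/16 = 2.0625 bits/symbol.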